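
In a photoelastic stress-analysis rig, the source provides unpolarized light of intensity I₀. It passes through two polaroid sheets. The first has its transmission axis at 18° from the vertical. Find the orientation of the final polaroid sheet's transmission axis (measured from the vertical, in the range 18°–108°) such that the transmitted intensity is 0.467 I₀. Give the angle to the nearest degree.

θ ≈ 33°

Unpolarized light through the first polarizer → I₁ = ½ I₀, now polarized at 18°.
Need I₂/I₀ = 0.467, so cos²(θ − 18°) = 0.467 / 0.5 = 0.934.
θ − 18° = arccos(√0.934) = 14.9°, giving θ ≈ 18 + 14.9 = 32.9°.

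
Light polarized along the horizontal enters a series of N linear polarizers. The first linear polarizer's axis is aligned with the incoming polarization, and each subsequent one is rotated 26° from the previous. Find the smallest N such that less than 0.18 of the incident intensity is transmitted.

N = 10

First polarizer is aligned with the polarization: full transmission.
Each further stage multiplies by cos²(26°) = 0.8078.
After N polarizers: T = 0.8078^(N−1). Require T < 0.18 ⇒ N−1 > ln(0.18)/ln(0.8078) = 8.04, so N−1 ≥ 9 and N = 10.
Check: N=10 gives T = 0.1465 < 0.18; N=9 gives T = 0.1814.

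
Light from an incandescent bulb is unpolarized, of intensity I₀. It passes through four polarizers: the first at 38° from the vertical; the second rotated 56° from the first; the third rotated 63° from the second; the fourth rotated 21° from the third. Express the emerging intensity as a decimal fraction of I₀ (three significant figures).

≈ 0.0281 I₀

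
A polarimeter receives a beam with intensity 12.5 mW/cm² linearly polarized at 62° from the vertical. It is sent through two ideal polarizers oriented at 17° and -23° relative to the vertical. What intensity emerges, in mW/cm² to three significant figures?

I ≈ 3.67 mW/cm²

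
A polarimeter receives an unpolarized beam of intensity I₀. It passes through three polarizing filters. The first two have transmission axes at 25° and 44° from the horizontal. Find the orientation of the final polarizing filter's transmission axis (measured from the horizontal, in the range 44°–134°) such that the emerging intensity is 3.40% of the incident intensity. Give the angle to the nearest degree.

θ ≈ 118°

Unpolarized light through the first polarizer → I₁ = ½ I₀, now polarized at 25°.
I₂ = I₁ cos²(44° − 25°) = 0.5 I₀ · cos²(19°) = 0.447 I₀.
Need I₃/I₀ = 0.034, so cos²(θ − 44°) = 0.034 / 0.447 = 0.07606.
θ − 44° = arccos(√0.07606) = 74.0°, giving θ ≈ 44 + 74.0 = 118.0°.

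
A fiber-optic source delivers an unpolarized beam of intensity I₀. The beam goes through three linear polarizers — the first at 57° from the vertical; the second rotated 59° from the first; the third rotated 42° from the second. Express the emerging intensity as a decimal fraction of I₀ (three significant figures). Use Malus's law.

≈ 0.0732 I₀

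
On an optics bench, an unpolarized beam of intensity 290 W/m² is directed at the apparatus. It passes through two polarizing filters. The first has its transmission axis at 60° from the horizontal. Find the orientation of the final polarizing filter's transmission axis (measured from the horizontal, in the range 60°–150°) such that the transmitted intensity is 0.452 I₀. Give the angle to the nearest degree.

θ ≈ 78°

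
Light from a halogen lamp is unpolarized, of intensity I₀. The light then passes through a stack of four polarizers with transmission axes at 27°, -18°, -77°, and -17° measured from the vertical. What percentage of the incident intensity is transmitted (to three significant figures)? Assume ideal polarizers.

≈ 1.66%

Unpolarized light through the first polarizer → I₁ = ½ I₀, now polarized at 27°.
I₂ = I₁ cos²(-18° − 27°) = 0.5 I₀ · cos²(45°) = 0.25 I₀.
I₃ = I₂ cos²(-77° + 18°) = 0.25 I₀ · cos²(59°) = 0.06632 I₀.
I₄ = I₃ cos²(-17° + 77°) = 0.06632 I₀ · cos²(60°) = 0.01658 I₀.
That is 1.658% of the incident intensity.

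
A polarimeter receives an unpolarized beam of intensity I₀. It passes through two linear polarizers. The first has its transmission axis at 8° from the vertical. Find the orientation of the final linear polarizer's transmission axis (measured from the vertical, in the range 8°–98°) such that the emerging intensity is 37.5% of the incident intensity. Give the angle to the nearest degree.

θ ≈ 38°

Unpolarized light through the first polarizer → I₁ = ½ I₀, now polarized at 8°.
Need I₂/I₀ = 0.375, so cos²(θ − 8°) = 0.375 / 0.5 = 0.75.
θ − 8° = arccos(√0.75) = 30.0°, giving θ ≈ 8 + 30.0 = 38.0°.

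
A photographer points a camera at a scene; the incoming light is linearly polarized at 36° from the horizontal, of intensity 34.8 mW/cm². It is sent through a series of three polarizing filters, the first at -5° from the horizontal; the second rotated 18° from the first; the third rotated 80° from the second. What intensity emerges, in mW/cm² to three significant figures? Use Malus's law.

I ≈ 0.541 mW/cm²

By Malus's law, I₁ = 34.8 mW/cm² · cos²(41°) = 19.82 mW/cm².
I₂ = I₁ · cos²(18°) = 19.82 · 0.9045 = 17.93 mW/cm².
I₃ = I₂ · cos²(80°) = 17.93 · 0.03015 = 0.5406 mW/cm².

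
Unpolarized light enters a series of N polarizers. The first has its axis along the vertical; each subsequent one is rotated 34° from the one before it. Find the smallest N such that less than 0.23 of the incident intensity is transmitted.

N = 4

First polarizer halves the unpolarized light: factor 1/2.
Each further stage multiplies by cos²(34°) = 0.6873.
After N polarizers: T = 0.5·0.6873^(N−1). Require T < 0.23 ⇒ N−1 > ln(0.23/0.5)/ln(0.6873) = 2.07, so N−1 ≥ 3 and N = 4.
Check: N=4 gives T = 0.1623 < 0.23; N=3 gives T = 0.2362.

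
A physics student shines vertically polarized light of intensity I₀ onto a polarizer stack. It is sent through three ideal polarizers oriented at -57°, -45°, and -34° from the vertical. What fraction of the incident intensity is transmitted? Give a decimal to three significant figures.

≈ 0.273 I₀

By Malus's law, I₁ = I₀ cos²(-57° − 0°) = I₀ cos²(57°) = 0.2966 I₀.
I₂ = I₁ cos²(-45° + 57°) = 0.2966 I₀ · cos²(12°) = 0.2838 I₀.
I₃ = I₂ cos²(-34° + 45°) = 0.2838 I₀ · cos²(11°) = 0.2735 I₀.
Transmitted fraction = 0.2735.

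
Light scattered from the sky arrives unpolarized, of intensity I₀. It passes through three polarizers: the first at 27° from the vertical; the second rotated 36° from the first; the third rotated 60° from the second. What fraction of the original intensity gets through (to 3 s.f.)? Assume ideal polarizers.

≈ 0.0818 I₀

Unpolarized light through the first polarizer → I₁ = ½ I₀, now polarized at 27°.
I₂ = I₁ cos²(36°) = 0.5 · 0.6545 I₀ = 0.3273 I₀.
I₃ = I₂ cos²(60°) = 0.3273 · 0.25 I₀ = 0.08181 I₀.
Transmitted fraction = 0.08181.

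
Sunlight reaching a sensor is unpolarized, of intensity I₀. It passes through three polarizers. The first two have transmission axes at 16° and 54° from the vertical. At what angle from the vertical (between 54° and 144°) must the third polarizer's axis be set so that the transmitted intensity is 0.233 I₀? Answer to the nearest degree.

θ ≈ 84°

Unpolarized light through the first polarizer → I₁ = ½ I₀, now polarized at 16°.
I₂ = I₁ cos²(54° − 16°) = 0.5 I₀ · cos²(38°) = 0.3105 I₀.
Need I₃/I₀ = 0.233, so cos²(θ − 54°) = 0.233 / 0.3105 = 0.7504.
θ − 54° = arccos(√0.7504) = 30.0°, giving θ ≈ 54 + 30.0 = 84.0°.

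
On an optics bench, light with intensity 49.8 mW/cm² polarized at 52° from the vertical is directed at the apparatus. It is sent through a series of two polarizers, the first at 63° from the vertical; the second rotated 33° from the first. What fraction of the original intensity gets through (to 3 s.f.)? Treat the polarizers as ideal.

I/I₀ ≈ 0.678

I₁ = 49.8 mW/cm² · cos²(11°) = 47.99 mW/cm².
I₂ = I₁ · cos²(33°) = 47.99 · 0.7034 = 33.75 mW/cm².
Transmitted fraction = 0.6778.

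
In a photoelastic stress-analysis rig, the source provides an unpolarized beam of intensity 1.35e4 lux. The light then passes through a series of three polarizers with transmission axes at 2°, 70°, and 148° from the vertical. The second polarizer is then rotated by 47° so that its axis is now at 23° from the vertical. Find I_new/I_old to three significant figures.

I_new/I_old ≈ 47.3

Before rotation:
Unpolarized light through the first polarizer → I₁ = ½ I₀, now polarized at 2°.
I₂ = I₁ cos²(70° − 2°) = 0.5 I₀ · cos²(68°) = 0.07017 I₀.
I₃ = I₂ cos²(148° − 70°) = 0.07017 I₀ · cos²(78°) = 0.003033 I₀.
After rotation:
Unpolarized light through the first polarizer → I₁ = ½ I₀, now polarized at 2°.
I₂ = I₁ cos²(23° − 2°) = 0.5 I₀ · cos²(21°) = 0.4358 I₀.
Angle between axes 2 and 3: 55°. I₃ = 0.4358 I₀ · cos²(55°) = 0.1434 I₀.
Ratio = 0.1434 / 0.003033 = 47.27.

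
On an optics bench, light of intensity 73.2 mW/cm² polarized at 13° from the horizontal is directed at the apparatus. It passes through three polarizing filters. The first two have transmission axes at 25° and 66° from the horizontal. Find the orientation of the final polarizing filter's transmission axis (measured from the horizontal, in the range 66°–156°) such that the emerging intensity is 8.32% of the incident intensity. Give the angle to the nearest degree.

θ ≈ 133°

I₁ = I₀ cos²(25° − 13°) = I₀ cos²(12°) = 0.9568 I₀.
I₂ = I₁ cos²(66° − 25°) = 0.9568 I₀ · cos²(41°) = 0.545 I₀.
Need I₃/I₀ = 0.0832, so cos²(θ − 66°) = 0.0832 / 0.545 = 0.1527.
θ − 66° = arccos(√0.1527) = 67.0°, giving θ ≈ 66 + 67.0 = 133.0°.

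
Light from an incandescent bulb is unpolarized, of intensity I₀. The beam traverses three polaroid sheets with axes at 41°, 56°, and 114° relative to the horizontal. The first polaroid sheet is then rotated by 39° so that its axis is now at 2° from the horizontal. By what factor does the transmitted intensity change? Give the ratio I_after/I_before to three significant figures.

I_new/I_old ≈ 0.370

Before rotation:
Unpolarized light through the first polarizer → I₁ = ½ I₀, now polarized at 41°.
I₂ = I₁ cos²(56° − 41°) = 0.5 I₀ · cos²(15°) = 0.4665 I₀.
I₃ = I₂ cos²(114° − 56°) = 0.4665 I₀ · cos²(58°) = 0.131 I₀.
After rotation:
Unpolarized light through the first polarizer → I₁ = ½ I₀, now polarized at 2°.
I₂ = I₁ cos²(56° − 2°) = 0.5 I₀ · cos²(54°) = 0.1727 I₀.
I₃ = I₂ cos²(114° − 56°) = 0.1727 I₀ · cos²(58°) = 0.04851 I₀.
Ratio = 0.04851 / 0.131 = 0.3703.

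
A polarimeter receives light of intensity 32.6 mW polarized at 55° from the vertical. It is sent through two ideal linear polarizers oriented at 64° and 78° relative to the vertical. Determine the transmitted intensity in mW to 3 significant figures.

I ≈ 29.9 mW

By Malus's law, I₁ = 32.6 mW · cos²(9°) = 31.8 mW.
I₂ = I₁ · cos²(14°) = 31.8 · 0.9415 = 29.94 mW.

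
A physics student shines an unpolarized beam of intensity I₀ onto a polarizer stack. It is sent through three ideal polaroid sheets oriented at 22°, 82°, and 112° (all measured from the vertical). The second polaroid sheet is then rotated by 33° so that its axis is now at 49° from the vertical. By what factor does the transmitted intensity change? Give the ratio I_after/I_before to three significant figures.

Before rotation:
Unpolarized light through the first polarizer → I₁ = ½ I₀, now polarized at 22°.
I₂ = I₁ cos²(82° − 22°) = 0.5 I₀ · cos²(60°) = 0.125 I₀.
I₃ = I₂ cos²(112° − 82°) = 0.125 I₀ · cos²(30°) = 0.09375 I₀.
After rotation:
Unpolarized light through the first polarizer → I₁ = ½ I₀, now polarized at 22°.
I₂ = I₁ cos²(49° − 22°) = 0.5 I₀ · cos²(27°) = 0.3969 I₀.
I₃ = I₂ cos²(112° − 49°) = 0.3969 I₀ · cos²(63°) = 0.08181 I₀.
Ratio = 0.08181 / 0.09375 = 0.8727.

I_new/I_old ≈ 0.873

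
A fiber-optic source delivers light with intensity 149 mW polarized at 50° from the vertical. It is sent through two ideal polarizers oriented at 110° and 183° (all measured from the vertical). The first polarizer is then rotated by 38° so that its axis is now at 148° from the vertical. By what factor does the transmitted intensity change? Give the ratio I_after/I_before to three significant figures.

I_new/I_old ≈ 0.608

Before rotation:
By Malus's law, I₁ = I₀ cos²(110° − 50°) = I₀ cos²(60°) = 0.25 I₀.
I₂ = I₁ cos²(183° − 110°) = 0.25 I₀ · cos²(73°) = 0.02137 I₀.
After rotation:
I₁ = I₀ cos²(148° − 50°) = I₀ cos²(82°) = 0.01937 I₀.
I₂ = I₁ cos²(183° − 148°) = 0.01937 I₀ · cos²(35°) = 0.013 I₀.
Ratio = 0.013 / 0.02137 = 0.6082.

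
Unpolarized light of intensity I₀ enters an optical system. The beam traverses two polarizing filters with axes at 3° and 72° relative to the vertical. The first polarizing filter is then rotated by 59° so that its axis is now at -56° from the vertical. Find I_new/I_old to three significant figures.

I_new/I_old ≈ 2.95

Before rotation:
Unpolarized light through the first polarizer → I₁ = ½ I₀, now polarized at 3°.
I₂ = I₁ cos²(72° − 3°) = 0.5 I₀ · cos²(69°) = 0.06421 I₀.
After rotation:
Unpolarized light through the first polarizer → I₁ = ½ I₀, now polarized at -56°.
Angle between axes 1 and 2: 52°. I₂ = 0.5 I₀ · cos²(52°) = 0.1895 I₀.
Ratio = 0.1895 / 0.06421 = 2.951.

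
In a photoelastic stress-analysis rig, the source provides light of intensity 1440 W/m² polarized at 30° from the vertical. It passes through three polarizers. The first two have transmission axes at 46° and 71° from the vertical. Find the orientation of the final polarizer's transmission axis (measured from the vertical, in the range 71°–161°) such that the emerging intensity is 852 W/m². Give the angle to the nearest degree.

I₁ = I₀ cos²(46° − 30°) = I₀ cos²(16°) = 0.924 I₀.
I₂ = I₁ cos²(71° − 46°) = 0.924 I₀ · cos²(25°) = 0.759 I₀.
Target fraction: 852 / 1440 W/m² = 0.5917 of I₀.
Need I₃/I₀ = 0.5917, so cos²(θ − 71°) = 0.5917 / 0.759 = 0.7795.
θ − 71° = arccos(√0.7795) = 28.0°, giving θ ≈ 71 + 28.0 = 99.0°.

θ ≈ 99°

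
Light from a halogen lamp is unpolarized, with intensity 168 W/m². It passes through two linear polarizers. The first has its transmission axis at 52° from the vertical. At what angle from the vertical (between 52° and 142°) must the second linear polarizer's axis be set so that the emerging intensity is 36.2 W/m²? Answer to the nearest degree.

θ ≈ 101°

Unpolarized light through the first polarizer → I₁ = ½ I₀, now polarized at 52°.
Target fraction: 36.2 / 168 W/m² = 0.2155 of I₀.
Need I₂/I₀ = 0.2155, so cos²(θ − 52°) = 0.2155 / 0.5 = 0.431.
θ − 52° = arccos(√0.431) = 49.0°, giving θ ≈ 52 + 49.0 = 101.0°.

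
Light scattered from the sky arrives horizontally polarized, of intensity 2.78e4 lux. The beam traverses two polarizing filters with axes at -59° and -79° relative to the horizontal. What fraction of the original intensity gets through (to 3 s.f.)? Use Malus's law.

I/I₀ ≈ 0.234

By Malus's law, I₁ = 2.78e4 lux · cos²(59°) = 7374 lux.
I₂ = I₁ · cos²(20°) = 7374 · 0.883 = 6512 lux.
Transmitted fraction = 0.2342.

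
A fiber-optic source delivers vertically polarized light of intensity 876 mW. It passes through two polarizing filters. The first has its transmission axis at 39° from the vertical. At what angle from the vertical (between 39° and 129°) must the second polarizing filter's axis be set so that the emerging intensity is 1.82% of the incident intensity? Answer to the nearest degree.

θ ≈ 119°

By Malus's law, I₁ = I₀ cos²(39° − 0°) = I₀ cos²(39°) = 0.604 I₀.
Need I₂/I₀ = 0.0182, so cos²(θ − 39°) = 0.0182 / 0.604 = 0.03013.
θ − 39° = arccos(√0.03013) = 80.0°, giving θ ≈ 39 + 80.0 = 119.0°.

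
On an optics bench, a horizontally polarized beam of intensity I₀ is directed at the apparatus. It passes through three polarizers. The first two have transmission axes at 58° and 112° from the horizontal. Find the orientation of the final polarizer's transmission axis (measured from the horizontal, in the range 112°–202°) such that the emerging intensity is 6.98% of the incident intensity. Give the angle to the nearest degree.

θ ≈ 144°

By Malus's law, I₁ = I₀ cos²(58° − 0°) = I₀ cos²(58°) = 0.2808 I₀.
I₂ = I₁ cos²(112° − 58°) = 0.2808 I₀ · cos²(54°) = 0.09702 I₀.
Need I₃/I₀ = 0.0698, so cos²(θ − 112°) = 0.0698 / 0.09702 = 0.7194.
θ − 112° = arccos(√0.7194) = 32.0°, giving θ ≈ 112 + 32.0 = 144.0°.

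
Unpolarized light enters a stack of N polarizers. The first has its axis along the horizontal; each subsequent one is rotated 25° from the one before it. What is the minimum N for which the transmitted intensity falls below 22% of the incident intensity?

N = 6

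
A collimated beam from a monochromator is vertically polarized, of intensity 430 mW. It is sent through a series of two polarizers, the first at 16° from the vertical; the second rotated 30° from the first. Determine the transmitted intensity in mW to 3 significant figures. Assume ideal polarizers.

I₁ = 430 mW · cos²(16°) = 397.3 mW.
I₂ = I₁ · cos²(30°) = 397.3 · 0.75 = 298 mW.

I ≈ 298 mW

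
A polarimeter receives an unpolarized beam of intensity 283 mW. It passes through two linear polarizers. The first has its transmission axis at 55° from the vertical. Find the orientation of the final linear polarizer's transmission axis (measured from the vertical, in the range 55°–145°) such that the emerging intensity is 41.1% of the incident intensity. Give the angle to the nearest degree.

Unpolarized light through the first polarizer → I₁ = ½ I₀, now polarized at 55°.
Need I₂/I₀ = 0.411, so cos²(θ − 55°) = 0.411 / 0.5 = 0.822.
θ − 55° = arccos(√0.822) = 25.0°, giving θ ≈ 55 + 25.0 = 80.0°.

θ ≈ 80°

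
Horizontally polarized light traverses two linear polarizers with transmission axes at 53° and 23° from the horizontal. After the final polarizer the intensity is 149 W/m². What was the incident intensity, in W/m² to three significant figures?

I₀ ≈ 549 W/m²

By Malus's law, I₁ = I₀ cos²(53° − 0°) = I₀ cos²(53°) = 0.3622 I₀.
I₂ = I₁ cos²(23° − 53°) = 0.3622 I₀ · cos²(30°) = 0.2716 I₀.
So 149 W/m² = 0.2716 I₀, giving I₀ = 149/0.2716 = 548.5 W/m².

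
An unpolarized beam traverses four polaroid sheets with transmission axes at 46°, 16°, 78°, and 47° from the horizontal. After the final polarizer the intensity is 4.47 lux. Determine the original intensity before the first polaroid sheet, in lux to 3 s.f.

Unpolarized light through the first polarizer → I₁ = ½ I₀, now polarized at 46°.
I₂ = I₁ cos²(16° − 46°) = 0.5 I₀ · cos²(30°) = 0.375 I₀.
I₃ = I₂ cos²(78° − 16°) = 0.375 I₀ · cos²(62°) = 0.08265 I₀.
I₄ = I₃ cos²(47° − 78°) = 0.08265 I₀ · cos²(31°) = 0.06073 I₀.
So 4.47 lux = 0.06073 I₀, giving I₀ = 4.47/0.06073 = 73.61 lux.

I₀ ≈ 73.6 lux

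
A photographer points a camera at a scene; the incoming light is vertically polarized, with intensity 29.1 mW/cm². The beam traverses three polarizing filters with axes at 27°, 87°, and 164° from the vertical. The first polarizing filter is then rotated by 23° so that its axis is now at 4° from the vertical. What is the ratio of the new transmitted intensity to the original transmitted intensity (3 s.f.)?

Before rotation:
I₁ = I₀ cos²(27° − 0°) = I₀ cos²(27°) = 0.7939 I₀.
I₂ = I₁ cos²(87° − 27°) = 0.7939 I₀ · cos²(60°) = 0.1985 I₀.
I₃ = I₂ cos²(164° − 87°) = 0.1985 I₀ · cos²(77°) = 0.01004 I₀.
After rotation:
I₁ = I₀ cos²(4° − 0°) = I₀ cos²(4°) = 0.9951 I₀.
I₂ = I₁ cos²(87° − 4°) = 0.9951 I₀ · cos²(83°) = 0.01478 I₀.
I₃ = I₂ cos²(164° − 87°) = 0.01478 I₀ · cos²(77°) = 0.0007479 I₀.
Ratio = 0.0007479 / 0.01004 = 0.07447.

I_new/I_old ≈ 0.0745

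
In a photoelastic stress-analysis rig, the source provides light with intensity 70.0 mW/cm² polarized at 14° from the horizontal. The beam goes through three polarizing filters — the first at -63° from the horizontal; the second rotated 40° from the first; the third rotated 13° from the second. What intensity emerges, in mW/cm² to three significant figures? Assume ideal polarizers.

I₁ = 70.0 mW/cm² · cos²(77°) = 3.542 mW/cm².
I₂ = I₁ · cos²(40°) = 3.542 · 0.5868 = 2.079 mW/cm².
I₃ = I₂ · cos²(13°) = 2.079 · 0.9494 = 1.973 mW/cm².

I ≈ 1.97 mW/cm²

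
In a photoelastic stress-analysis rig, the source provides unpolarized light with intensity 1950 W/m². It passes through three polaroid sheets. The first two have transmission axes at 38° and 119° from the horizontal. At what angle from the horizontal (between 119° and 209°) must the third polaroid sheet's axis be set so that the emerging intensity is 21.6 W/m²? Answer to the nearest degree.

Unpolarized light through the first polarizer → I₁ = ½ I₀, now polarized at 38°.
I₂ = I₁ cos²(119° − 38°) = 0.5 I₀ · cos²(81°) = 0.01224 I₀.
Target fraction: 21.6 / 1950 W/m² = 0.01108 of I₀.
Need I₃/I₀ = 0.01108, so cos²(θ − 119°) = 0.01108 / 0.01224 = 0.9053.
θ − 119° = arccos(√0.9053) = 17.9°, giving θ ≈ 119 + 17.9 = 136.9°.

θ ≈ 137°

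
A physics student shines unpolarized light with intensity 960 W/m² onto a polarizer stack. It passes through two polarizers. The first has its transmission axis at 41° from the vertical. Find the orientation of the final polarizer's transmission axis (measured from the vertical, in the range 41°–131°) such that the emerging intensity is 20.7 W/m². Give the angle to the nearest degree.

θ ≈ 119°

Unpolarized light through the first polarizer → I₁ = ½ I₀, now polarized at 41°.
Target fraction: 20.7 / 960 W/m² = 0.02156 of I₀.
Need I₂/I₀ = 0.02156, so cos²(θ − 41°) = 0.02156 / 0.5 = 0.04312.
θ − 41° = arccos(√0.04312) = 78.0°, giving θ ≈ 41 + 78.0 = 119.0°.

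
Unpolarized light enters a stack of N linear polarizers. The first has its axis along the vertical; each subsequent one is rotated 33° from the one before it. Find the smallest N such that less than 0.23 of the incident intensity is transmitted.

First polarizer halves the unpolarized light: factor 1/2.
Each further stage multiplies by cos²(33°) = 0.7034.
After N polarizers: T = 0.5·0.7034^(N−1). Require T < 0.23 ⇒ N−1 > ln(0.23/0.5)/ln(0.7034) = 2.21, so N−1 ≥ 3 and N = 4.
Check: N=4 gives T = 0.174 < 0.23; N=3 gives T = 0.2474.

N = 4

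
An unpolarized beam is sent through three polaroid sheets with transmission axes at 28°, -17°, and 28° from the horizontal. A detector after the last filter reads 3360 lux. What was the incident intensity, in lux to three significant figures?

I₀ ≈ 2.69e4 lux

Unpolarized light through the first polarizer → I₁ = ½ I₀, now polarized at 28°.
I₂ = I₁ cos²(-17° − 28°) = 0.5 I₀ · cos²(45°) = 0.25 I₀.
I₃ = I₂ cos²(28° + 17°) = 0.25 I₀ · cos²(45°) = 0.125 I₀.
So 3360 lux = 0.125 I₀, giving I₀ = 3360/0.125 = 2.688e+04 lux.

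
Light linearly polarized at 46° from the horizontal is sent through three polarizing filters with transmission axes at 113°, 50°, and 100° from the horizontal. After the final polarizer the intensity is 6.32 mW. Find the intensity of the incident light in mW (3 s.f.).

By Malus's law, I₁ = I₀ cos²(113° − 46°) = I₀ cos²(67°) = 0.1527 I₀.
I₂ = I₁ cos²(50° − 113°) = 0.1527 I₀ · cos²(63°) = 0.03147 I₀.
I₃ = I₂ cos²(100° − 50°) = 0.03147 I₀ · cos²(50°) = 0.013 I₀.
So 6.32 mW = 0.013 I₀, giving I₀ = 6.32/0.013 = 486.1 mW.

I₀ ≈ 486 mW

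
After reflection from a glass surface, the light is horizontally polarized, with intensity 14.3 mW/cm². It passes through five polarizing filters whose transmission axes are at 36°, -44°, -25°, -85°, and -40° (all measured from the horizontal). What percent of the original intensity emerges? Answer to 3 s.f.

≈ 0.221%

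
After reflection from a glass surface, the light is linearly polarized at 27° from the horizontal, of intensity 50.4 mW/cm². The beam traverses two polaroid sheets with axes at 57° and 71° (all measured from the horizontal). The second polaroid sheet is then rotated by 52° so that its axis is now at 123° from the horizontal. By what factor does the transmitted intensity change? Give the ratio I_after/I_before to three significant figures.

I_new/I_old ≈ 0.176

Before rotation:
By Malus's law, I₁ = I₀ cos²(57° − 27°) = I₀ cos²(30°) = 0.75 I₀.
I₂ = I₁ cos²(71° − 57°) = 0.75 I₀ · cos²(14°) = 0.7061 I₀.
After rotation:
I₁ = I₀ cos²(57° − 27°) = I₀ cos²(30°) = 0.75 I₀.
I₂ = I₁ cos²(123° − 57°) = 0.75 I₀ · cos²(66°) = 0.1241 I₀.
Ratio = 0.1241 / 0.7061 = 0.1757.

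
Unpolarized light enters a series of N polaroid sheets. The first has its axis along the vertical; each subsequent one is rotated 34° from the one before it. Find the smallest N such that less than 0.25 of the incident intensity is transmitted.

N = 3

First polarizer halves the unpolarized light: factor 1/2.
Each further stage multiplies by cos²(34°) = 0.6873.
After N polarizers: T = 0.5·0.6873^(N−1). Require T < 0.25 ⇒ N−1 > ln(0.25/0.5)/ln(0.6873) = 1.85, so N−1 ≥ 2 and N = 3.
Check: N=3 gives T = 0.2362 < 0.25; N=2 gives T = 0.3437.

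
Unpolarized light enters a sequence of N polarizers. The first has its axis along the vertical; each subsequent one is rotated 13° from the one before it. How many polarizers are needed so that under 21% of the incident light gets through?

N = 18

First polarizer halves the unpolarized light: factor 1/2.
Each further stage multiplies by cos²(13°) = 0.9494.
After N polarizers: T = 0.5·0.9494^(N−1). Require T < 0.21 ⇒ N−1 > ln(0.21/0.5)/ln(0.9494) = 16.71, so N−1 ≥ 17 and N = 18.
Check: N=18 gives T = 0.2068 < 0.21; N=17 gives T = 0.2178.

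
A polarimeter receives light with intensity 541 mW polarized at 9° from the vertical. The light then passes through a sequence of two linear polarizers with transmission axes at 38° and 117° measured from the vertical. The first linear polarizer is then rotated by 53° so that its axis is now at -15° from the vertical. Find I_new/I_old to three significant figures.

I_new/I_old ≈ 13.4

Before rotation:
By Malus's law, I₁ = I₀ cos²(38° − 9°) = I₀ cos²(29°) = 0.765 I₀.
I₂ = I₁ cos²(117° − 38°) = 0.765 I₀ · cos²(79°) = 0.02785 I₀.
After rotation:
I₁ = I₀ cos²(-15° − 9°) = I₀ cos²(24°) = 0.8346 I₀.
Angle between axes 1 and 2: 48°. I₂ = 0.8346 I₀ · cos²(48°) = 0.3737 I₀.
Ratio = 0.3737 / 0.02785 = 13.42.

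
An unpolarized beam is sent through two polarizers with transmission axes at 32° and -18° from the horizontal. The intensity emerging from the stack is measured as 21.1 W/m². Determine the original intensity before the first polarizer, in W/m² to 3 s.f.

I₀ ≈ 102 W/m²

Unpolarized light through the first polarizer → I₁ = ½ I₀, now polarized at 32°.
I₂ = I₁ cos²(-18° − 32°) = 0.5 I₀ · cos²(50°) = 0.2066 I₀.
So 21.1 W/m² = 0.2066 I₀, giving I₀ = 21.1/0.2066 = 102.1 W/m².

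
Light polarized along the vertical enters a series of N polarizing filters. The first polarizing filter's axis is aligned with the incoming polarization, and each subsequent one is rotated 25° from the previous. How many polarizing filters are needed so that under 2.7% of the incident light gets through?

N = 20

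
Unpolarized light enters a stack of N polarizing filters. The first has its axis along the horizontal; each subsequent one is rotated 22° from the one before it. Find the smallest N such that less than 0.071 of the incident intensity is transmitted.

First polarizer halves the unpolarized light: factor 1/2.
Each further stage multiplies by cos²(22°) = 0.8597.
After N polarizers: T = 0.5·0.8597^(N−1). Require T < 0.071 ⇒ N−1 > ln(0.071/0.5)/ln(0.8597) = 12.91, so N−1 ≥ 13 and N = 14.
Check: N=14 gives T = 0.07003 < 0.071; N=13 gives T = 0.08146.

N = 14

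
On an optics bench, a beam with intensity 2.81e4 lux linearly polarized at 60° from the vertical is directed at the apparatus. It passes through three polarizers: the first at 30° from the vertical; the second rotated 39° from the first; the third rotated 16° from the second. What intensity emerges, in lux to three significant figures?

I ≈ 1.18e4 lux

I₁ = 2.81e4 lux · cos²(30°) = 2.108e+04 lux.
I₂ = I₁ · cos²(39°) = 2.108e+04 · 0.604 = 1.273e+04 lux.
I₃ = I₂ · cos²(16°) = 1.273e+04 · 0.924 = 1.176e+04 lux.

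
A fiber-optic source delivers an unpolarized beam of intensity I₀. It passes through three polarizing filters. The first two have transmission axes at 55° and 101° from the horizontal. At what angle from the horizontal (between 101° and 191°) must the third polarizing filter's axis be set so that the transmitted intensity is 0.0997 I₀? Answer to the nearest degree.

Unpolarized light through the first polarizer → I₁ = ½ I₀, now polarized at 55°.
I₂ = I₁ cos²(101° − 55°) = 0.5 I₀ · cos²(46°) = 0.2413 I₀.
Need I₃/I₀ = 0.0997, so cos²(θ − 101°) = 0.0997 / 0.2413 = 0.4132.
θ − 101° = arccos(√0.4132) = 50.0°, giving θ ≈ 101 + 50.0 = 151.0°.

θ ≈ 151°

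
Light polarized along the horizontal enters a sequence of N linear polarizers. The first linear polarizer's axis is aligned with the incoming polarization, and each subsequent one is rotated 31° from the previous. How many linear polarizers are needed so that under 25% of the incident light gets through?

First polarizer is aligned with the polarization: full transmission.
Each further stage multiplies by cos²(31°) = 0.7347.
After N polarizers: T = 0.7347^(N−1). Require T < 0.25 ⇒ N−1 > ln(0.25)/ln(0.7347) = 4.50, so N−1 ≥ 5 and N = 6.
Check: N=6 gives T = 0.2141 < 0.25; N=5 gives T = 0.2914.

N = 6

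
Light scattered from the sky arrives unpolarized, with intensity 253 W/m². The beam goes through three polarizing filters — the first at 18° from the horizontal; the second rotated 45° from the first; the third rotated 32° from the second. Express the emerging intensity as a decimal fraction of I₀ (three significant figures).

Unpolarized light through the first polarizer → I₁ = 253 W/m²/2 = 126.5 W/m², polarized at 18°.
I₂ = I₁ · cos²(45°) = 126.5 · 0.5 = 63.25 W/m².
I₃ = I₂ · cos²(32°) = 63.25 · 0.7192 = 45.49 W/m².
Transmitted fraction = 0.1798.

I/I₀ ≈ 0.180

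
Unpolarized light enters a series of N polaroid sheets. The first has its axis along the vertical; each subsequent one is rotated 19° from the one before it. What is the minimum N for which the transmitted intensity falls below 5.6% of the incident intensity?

First polarizer halves the unpolarized light: factor 1/2.
Each further stage multiplies by cos²(19°) = 0.894.
After N polarizers: T = 0.5·0.894^(N−1). Require T < 0.056 ⇒ N−1 > ln(0.056/0.5)/ln(0.894) = 19.54, so N−1 ≥ 20 and N = 21.
Check: N=21 gives T = 0.05318 < 0.056; N=20 gives T = 0.05949.

N = 21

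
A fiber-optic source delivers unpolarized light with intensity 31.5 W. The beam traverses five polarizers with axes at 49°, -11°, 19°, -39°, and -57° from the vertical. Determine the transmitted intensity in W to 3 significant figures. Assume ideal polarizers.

Unpolarized light through the first polarizer → I₁ = 31.5 W/2 = 15.75 W, polarized at 49°.
I₂ = I₁ · cos²(60°) = 15.75 · 0.25 = 3.938 W.
I₃ = I₂ · cos²(30°) = 3.938 · 0.75 = 2.953 W.
I₄ = I₃ · cos²(58°) = 2.953 · 0.2808 = 0.8293 W.
I₅ = I₄ · cos²(18°) = 0.8293 · 0.9045 = 0.7501 W.

I ≈ 0.750 W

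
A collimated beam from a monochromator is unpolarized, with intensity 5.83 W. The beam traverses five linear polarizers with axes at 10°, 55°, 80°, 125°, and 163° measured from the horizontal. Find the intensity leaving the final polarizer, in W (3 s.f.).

I ≈ 0.372 W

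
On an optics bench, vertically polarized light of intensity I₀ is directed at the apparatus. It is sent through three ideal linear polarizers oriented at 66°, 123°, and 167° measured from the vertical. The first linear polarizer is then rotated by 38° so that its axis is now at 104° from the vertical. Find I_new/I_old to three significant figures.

Before rotation:
I₁ = I₀ cos²(66° − 0°) = I₀ cos²(66°) = 0.1654 I₀.
I₂ = I₁ cos²(123° − 66°) = 0.1654 I₀ · cos²(57°) = 0.04907 I₀.
I₃ = I₂ cos²(167° − 123°) = 0.04907 I₀ · cos²(44°) = 0.02539 I₀.
After rotation:
I₁ = I₀ cos²(104° − 0°) = I₀ cos²(76°) = 0.05853 I₀.
I₂ = I₁ cos²(123° − 104°) = 0.05853 I₀ · cos²(19°) = 0.05232 I₀.
I₃ = I₂ cos²(167° − 123°) = 0.05232 I₀ · cos²(44°) = 0.02707 I₀.
Ratio = 0.02707 / 0.02539 = 1.066.

I_new/I_old ≈ 1.07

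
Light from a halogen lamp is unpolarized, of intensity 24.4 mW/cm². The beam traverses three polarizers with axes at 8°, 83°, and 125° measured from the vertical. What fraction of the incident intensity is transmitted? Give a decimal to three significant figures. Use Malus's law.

Unpolarized light through the first polarizer → I₁ = 24.4 mW/cm²/2 = 12.2 mW/cm², polarized at 8°.
I₂ = I₁ · cos²(75°) = 12.2 · 0.06699 = 0.8172 mW/cm².
I₃ = I₂ · cos²(42°) = 0.8172 · 0.5523 = 0.4513 mW/cm².
Transmitted fraction = 0.0185.

I/I₀ ≈ 0.0185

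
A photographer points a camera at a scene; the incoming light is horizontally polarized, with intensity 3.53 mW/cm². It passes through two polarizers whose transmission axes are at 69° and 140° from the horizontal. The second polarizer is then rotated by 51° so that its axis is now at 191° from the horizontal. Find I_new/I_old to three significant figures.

Before rotation:
By Malus's law, I₁ = I₀ cos²(69° − 0°) = I₀ cos²(69°) = 0.1284 I₀.
I₂ = I₁ cos²(140° − 69°) = 0.1284 I₀ · cos²(71°) = 0.01361 I₀.
After rotation:
I₁ = I₀ cos²(69° − 0°) = I₀ cos²(69°) = 0.1284 I₀.
Angle between axes 1 and 2: 58°. I₂ = 0.1284 I₀ · cos²(58°) = 0.03606 I₀.
Ratio = 0.03606 / 0.01361 = 2.649.

I_new/I_old ≈ 2.65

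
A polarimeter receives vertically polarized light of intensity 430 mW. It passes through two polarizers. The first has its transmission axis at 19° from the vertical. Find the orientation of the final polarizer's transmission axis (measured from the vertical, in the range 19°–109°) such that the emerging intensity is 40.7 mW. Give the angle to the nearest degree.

By Malus's law, I₁ = I₀ cos²(19° − 0°) = I₀ cos²(19°) = 0.894 I₀.
Target fraction: 40.7 / 430 mW = 0.09465 of I₀.
Need I₂/I₀ = 0.09465, so cos²(θ − 19°) = 0.09465 / 0.894 = 0.1059.
θ − 19° = arccos(√0.1059) = 71.0°, giving θ ≈ 19 + 71.0 = 90.0°.

θ ≈ 90°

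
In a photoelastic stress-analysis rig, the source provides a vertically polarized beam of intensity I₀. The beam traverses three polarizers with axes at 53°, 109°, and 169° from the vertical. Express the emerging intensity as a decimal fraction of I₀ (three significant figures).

≈ 0.0283 I₀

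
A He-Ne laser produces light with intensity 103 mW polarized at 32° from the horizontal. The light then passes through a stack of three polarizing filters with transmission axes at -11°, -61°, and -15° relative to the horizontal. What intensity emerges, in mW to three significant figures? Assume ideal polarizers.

I ≈ 11.0 mW

By Malus's law, I₁ = 103 mW · cos²(43°) = 55.09 mW.
I₂ = I₁ · cos²(50°) = 55.09 · 0.4132 = 22.76 mW.
I₃ = I₂ · cos²(46°) = 22.76 · 0.4826 = 10.98 mW.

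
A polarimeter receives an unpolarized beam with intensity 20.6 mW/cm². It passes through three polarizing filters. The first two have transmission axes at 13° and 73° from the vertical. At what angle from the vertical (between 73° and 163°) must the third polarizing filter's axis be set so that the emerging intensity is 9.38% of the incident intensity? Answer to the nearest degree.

Unpolarized light through the first polarizer → I₁ = ½ I₀, now polarized at 13°.
I₂ = I₁ cos²(73° − 13°) = 0.5 I₀ · cos²(60°) = 0.125 I₀.
Need I₃/I₀ = 0.0938, so cos²(θ − 73°) = 0.0938 / 0.125 = 0.7504.
θ − 73° = arccos(√0.7504) = 30.0°, giving θ ≈ 73 + 30.0 = 103.0°.

θ ≈ 103°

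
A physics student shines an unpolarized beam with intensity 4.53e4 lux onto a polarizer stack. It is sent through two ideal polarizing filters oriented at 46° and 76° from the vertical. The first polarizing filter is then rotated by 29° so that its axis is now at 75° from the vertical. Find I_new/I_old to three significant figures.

Before rotation:
Unpolarized light through the first polarizer → I₁ = ½ I₀, now polarized at 46°.
I₂ = I₁ cos²(76° − 46°) = 0.5 I₀ · cos²(30°) = 0.375 I₀.
After rotation:
Unpolarized light through the first polarizer → I₁ = ½ I₀, now polarized at 75°.
I₂ = I₁ cos²(76° − 75°) = 0.5 I₀ · cos²(1°) = 0.4998 I₀.
Ratio = 0.4998 / 0.375 = 1.333.

I_new/I_old ≈ 1.33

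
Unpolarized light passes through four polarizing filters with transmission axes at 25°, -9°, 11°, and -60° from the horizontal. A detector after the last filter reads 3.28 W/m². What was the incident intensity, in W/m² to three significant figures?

Unpolarized light through the first polarizer → I₁ = ½ I₀, now polarized at 25°.
I₂ = I₁ cos²(-9° − 25°) = 0.5 I₀ · cos²(34°) = 0.3437 I₀.
I₃ = I₂ cos²(11° + 9°) = 0.3437 I₀ · cos²(20°) = 0.3035 I₀.
I₄ = I₃ cos²(-60° − 11°) = 0.3035 I₀ · cos²(71°) = 0.03216 I₀.
So 3.28 W/m² = 0.03216 I₀, giving I₀ = 3.28/0.03216 = 102 W/m².

I₀ ≈ 102 W/m²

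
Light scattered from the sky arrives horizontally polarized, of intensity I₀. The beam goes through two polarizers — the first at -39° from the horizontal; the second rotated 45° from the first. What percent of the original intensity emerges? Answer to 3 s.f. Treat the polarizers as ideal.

≈ 30.2%

I₁ = I₀ cos²(-39° − 0°) = I₀ cos²(39°) = 0.604 I₀.
I₂ = I₁ cos²(45°) = 0.604 · 0.5 I₀ = 0.302 I₀.
That is 30.2% of the incident intensity.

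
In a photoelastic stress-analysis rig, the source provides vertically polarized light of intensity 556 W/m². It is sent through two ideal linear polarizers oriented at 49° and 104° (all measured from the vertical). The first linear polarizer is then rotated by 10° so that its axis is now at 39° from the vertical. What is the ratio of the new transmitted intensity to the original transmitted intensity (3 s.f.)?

Before rotation:
I₁ = I₀ cos²(49° − 0°) = I₀ cos²(49°) = 0.4304 I₀.
I₂ = I₁ cos²(104° − 49°) = 0.4304 I₀ · cos²(55°) = 0.1416 I₀.
After rotation:
I₁ = I₀ cos²(39° − 0°) = I₀ cos²(39°) = 0.604 I₀.
I₂ = I₁ cos²(104° − 39°) = 0.604 I₀ · cos²(65°) = 0.1079 I₀.
Ratio = 0.1079 / 0.1416 = 0.7618.

I_new/I_old ≈ 0.762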